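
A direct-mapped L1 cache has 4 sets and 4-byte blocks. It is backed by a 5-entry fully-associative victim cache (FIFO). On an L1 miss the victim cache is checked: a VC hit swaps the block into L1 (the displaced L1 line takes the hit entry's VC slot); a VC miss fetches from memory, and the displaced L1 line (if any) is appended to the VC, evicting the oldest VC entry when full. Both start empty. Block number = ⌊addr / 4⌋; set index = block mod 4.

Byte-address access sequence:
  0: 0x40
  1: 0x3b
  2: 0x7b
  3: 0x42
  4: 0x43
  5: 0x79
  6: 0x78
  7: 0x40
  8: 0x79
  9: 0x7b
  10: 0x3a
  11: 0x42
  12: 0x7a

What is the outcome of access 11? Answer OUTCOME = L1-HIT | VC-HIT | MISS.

OUTCOME = L1-HIT

0: 0x40 (blk 16, set 0) → MISS  vc=[]
1: 0x3b (blk 14, set 2) → MISS  vc=[]
2: 0x7b (blk 30, set 2) → MISS  vc=[14]
3: 0x42 (blk 16, set 0) → L1-HIT  vc=[14]
4: 0x43 (blk 16, set 0) → L1-HIT  vc=[14]
5: 0x79 (blk 30, set 2) → L1-HIT  vc=[14]
6: 0x78 (blk 30, set 2) → L1-HIT  vc=[14]
7: 0x40 (blk 16, set 0) → L1-HIT  vc=[14]
8: 0x79 (blk 30, set 2) → L1-HIT  vc=[14]
9: 0x7b (blk 30, set 2) → L1-HIT  vc=[14]
10: 0x3a (blk 14, set 2) → VC-HIT  vc=[30]
11: 0x42 (blk 16, set 0) → L1-HIT  vc=[30]
12: 0x7a (blk 30, set 2) → VC-HIT  vc=[14]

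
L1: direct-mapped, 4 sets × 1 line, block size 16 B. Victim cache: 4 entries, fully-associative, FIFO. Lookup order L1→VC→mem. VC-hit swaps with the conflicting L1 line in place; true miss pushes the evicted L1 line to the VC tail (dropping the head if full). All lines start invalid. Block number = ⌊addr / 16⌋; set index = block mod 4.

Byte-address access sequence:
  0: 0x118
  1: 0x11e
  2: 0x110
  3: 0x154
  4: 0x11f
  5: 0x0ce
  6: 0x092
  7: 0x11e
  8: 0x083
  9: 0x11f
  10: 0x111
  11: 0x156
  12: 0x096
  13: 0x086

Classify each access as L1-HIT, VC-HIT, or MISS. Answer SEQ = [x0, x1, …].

#0 0x118→b17/s1 MISS; vc=[]
#1 0x11e→b17/s1 L1-HIT; vc=[]
#2 0x110→b17/s1 L1-HIT; vc=[]
#3 0x154→b21/s1 MISS; vc=[17]
#4 0x11f→b17/s1 VC-HIT; vc=[21]
#5 0xce→b12/s0 MISS; vc=[21]
#6 0x92→b9/s1 MISS; vc=[21,17]
#7 0x11e→b17/s1 VC-HIT; vc=[21,9]
#8 0x83→b8/s0 MISS; vc=[21,9,12]
#9 0x11f→b17/s1 L1-HIT; vc=[21,9,12]
#10 0x111→b17/s1 L1-HIT; vc=[21,9,12]
#11 0x156→b21/s1 VC-HIT; vc=[17,9,12]
#12 0x96→b9/s1 VC-HIT; vc=[17,21,12]
#13 0x86→b8/s0 L1-HIT; vc=[17,21,12]

SEQ = [MISS, L1-HIT, L1-HIT, MISS, VC-HIT, MISS, MISS, VC-HIT, MISS, L1-HIT, L1-HIT, VC-HIT, VC-HIT, L1-HIT]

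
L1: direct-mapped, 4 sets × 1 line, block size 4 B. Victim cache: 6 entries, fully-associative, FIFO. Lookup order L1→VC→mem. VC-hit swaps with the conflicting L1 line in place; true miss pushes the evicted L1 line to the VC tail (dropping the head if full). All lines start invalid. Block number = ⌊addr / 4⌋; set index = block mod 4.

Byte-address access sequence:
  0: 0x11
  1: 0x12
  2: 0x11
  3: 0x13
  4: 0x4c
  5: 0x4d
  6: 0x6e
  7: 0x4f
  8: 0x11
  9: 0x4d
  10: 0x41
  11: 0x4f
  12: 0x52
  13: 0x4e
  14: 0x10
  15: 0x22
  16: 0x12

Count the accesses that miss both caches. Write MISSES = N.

MISSES = 6

0: 0x11 (blk 4, set 0) → MISS  vc=[]
1: 0x12 (blk 4, set 0) → L1-HIT  vc=[]
2: 0x11 (blk 4, set 0) → L1-HIT  vc=[]
3: 0x13 (blk 4, set 0) → L1-HIT  vc=[]
4: 0x4c (blk 19, set 3) → MISS  vc=[]
5: 0x4d (blk 19, set 3) → L1-HIT  vc=[]
6: 0x6e (blk 27, set 3) → MISS  vc=[19]
7: 0x4f (blk 19, set 3) → VC-HIT  vc=[27]
8: 0x11 (blk 4, set 0) → L1-HIT  vc=[27]
9: 0x4d (blk 19, set 3) → L1-HIT  vc=[27]
10: 0x41 (blk 16, set 0) → MISS  vc=[27, 4]
11: 0x4f (blk 19, set 3) → L1-HIT  vc=[27, 4]
12: 0x52 (blk 20, set 0) → MISS  vc=[27, 4, 16]
13: 0x4e (blk 19, set 3) → L1-HIT  vc=[27, 4, 16]
14: 0x10 (blk 4, set 0) → VC-HIT  vc=[27, 20, 16]
15: 0x22 (blk 8, set 0) → MISS  vc=[27, 20, 16, 4]
16: 0x12 (blk 4, set 0) → VC-HIT  vc=[27, 20, 16, 8]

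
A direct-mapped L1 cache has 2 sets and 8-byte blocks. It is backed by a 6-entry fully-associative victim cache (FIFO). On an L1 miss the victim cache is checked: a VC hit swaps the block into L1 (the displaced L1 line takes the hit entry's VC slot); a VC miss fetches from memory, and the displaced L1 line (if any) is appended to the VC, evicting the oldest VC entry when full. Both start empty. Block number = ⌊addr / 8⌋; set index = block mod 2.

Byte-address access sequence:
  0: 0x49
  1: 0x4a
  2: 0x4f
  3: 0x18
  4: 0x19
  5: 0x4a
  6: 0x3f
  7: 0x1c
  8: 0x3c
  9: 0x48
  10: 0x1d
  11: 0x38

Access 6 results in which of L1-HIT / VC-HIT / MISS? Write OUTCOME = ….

0: 0x49 (blk 9, set 1) → MISS  vc=[]
1: 0x4a (blk 9, set 1) → L1-HIT  vc=[]
2: 0x4f (blk 9, set 1) → L1-HIT  vc=[]
3: 0x18 (blk 3, set 1) → MISS  vc=[9]
4: 0x19 (blk 3, set 1) → L1-HIT  vc=[9]
5: 0x4a (blk 9, set 1) → VC-HIT  vc=[3]
6: 0x3f (blk 7, set 1) → MISS  vc=[3, 9]
7: 0x1c (blk 3, set 1) → VC-HIT  vc=[7, 9]
8: 0x3c (blk 7, set 1) → VC-HIT  vc=[3, 9]
9: 0x48 (blk 9, set 1) → VC-HIT  vc=[3, 7]
10: 0x1d (blk 3, set 1) → VC-HIT  vc=[9, 7]
11: 0x38 (blk 7, set 1) → VC-HIT  vc=[9, 3]

OUTCOME = MISS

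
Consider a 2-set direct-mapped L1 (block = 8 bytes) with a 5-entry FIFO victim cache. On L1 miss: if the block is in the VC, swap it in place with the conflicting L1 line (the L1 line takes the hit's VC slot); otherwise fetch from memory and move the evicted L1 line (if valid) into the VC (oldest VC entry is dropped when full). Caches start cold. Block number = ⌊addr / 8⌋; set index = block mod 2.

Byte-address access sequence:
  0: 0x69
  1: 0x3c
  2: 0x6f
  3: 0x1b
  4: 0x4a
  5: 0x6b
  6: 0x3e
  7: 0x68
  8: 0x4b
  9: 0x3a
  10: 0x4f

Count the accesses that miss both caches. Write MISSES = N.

#0 0x69→b13/s1 MISS; vc=[]
#1 0x3c→b7/s1 MISS; vc=[13]
#2 0x6f→b13/s1 VC-HIT; vc=[7]
#3 0x1b→b3/s1 MISS; vc=[7,13]
#4 0x4a→b9/s1 MISS; vc=[7,13,3]
#5 0x6b→b13/s1 VC-HIT; vc=[7,9,3]
#6 0x3e→b7/s1 VC-HIT; vc=[13,9,3]
#7 0x68→b13/s1 VC-HIT; vc=[7,9,3]
#8 0x4b→b9/s1 VC-HIT; vc=[7,13,3]
#9 0x3a→b7/s1 VC-HIT; vc=[9,13,3]
#10 0x4f→b9/s1 VC-HIT; vc=[7,13,3]

MISSES = 4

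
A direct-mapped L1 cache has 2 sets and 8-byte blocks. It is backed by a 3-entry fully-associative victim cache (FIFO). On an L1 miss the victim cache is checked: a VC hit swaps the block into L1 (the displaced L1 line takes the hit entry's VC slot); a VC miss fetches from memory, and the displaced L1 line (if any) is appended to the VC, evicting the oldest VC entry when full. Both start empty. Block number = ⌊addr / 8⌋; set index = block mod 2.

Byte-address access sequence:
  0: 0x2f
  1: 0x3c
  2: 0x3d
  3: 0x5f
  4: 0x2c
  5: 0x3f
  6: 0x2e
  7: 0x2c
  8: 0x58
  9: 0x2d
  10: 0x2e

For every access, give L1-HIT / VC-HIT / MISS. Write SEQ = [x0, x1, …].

SEQ = [MISS, MISS, L1-HIT, MISS, VC-HIT, VC-HIT, VC-HIT, L1-HIT, VC-HIT, VC-HIT, L1-HIT]

#0 0x2f→b5/s1 MISS; vc=[]
#1 0x3c→b7/s1 MISS; vc=[5]
#2 0x3d→b7/s1 L1-HIT; vc=[5]
#3 0x5f→b11/s1 MISS; vc=[5,7]
#4 0x2c→b5/s1 VC-HIT; vc=[11,7]
#5 0x3f→b7/s1 VC-HIT; vc=[11,5]
#6 0x2e→b5/s1 VC-HIT; vc=[11,7]
#7 0x2c→b5/s1 L1-HIT; vc=[11,7]
#8 0x58→b11/s1 VC-HIT; vc=[5,7]
#9 0x2d→b5/s1 VC-HIT; vc=[11,7]
#10 0x2e→b5/s1 L1-HIT; vc=[11,7]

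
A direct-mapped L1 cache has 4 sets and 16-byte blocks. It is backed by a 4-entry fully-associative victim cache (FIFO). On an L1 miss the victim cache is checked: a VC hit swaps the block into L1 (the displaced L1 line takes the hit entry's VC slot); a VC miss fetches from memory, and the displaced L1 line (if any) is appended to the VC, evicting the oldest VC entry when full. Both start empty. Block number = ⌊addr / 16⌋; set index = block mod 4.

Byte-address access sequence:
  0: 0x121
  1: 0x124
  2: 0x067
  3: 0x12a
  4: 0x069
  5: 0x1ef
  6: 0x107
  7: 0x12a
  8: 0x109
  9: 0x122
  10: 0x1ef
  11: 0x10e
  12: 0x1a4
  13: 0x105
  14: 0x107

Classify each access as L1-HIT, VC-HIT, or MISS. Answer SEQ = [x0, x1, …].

SEQ = [MISS, L1-HIT, MISS, VC-HIT, VC-HIT, MISS, MISS, VC-HIT, L1-HIT, L1-HIT, VC-HIT, L1-HIT, MISS, L1-HIT, L1-HIT]

#0 0x121→b18/s2 MISS; vc=[]
#1 0x124→b18/s2 L1-HIT; vc=[]
#2 0x67→b6/s2 MISS; vc=[18]
#3 0x12a→b18/s2 VC-HIT; vc=[6]
#4 0x69→b6/s2 VC-HIT; vc=[18]
#5 0x1ef→b30/s2 MISS; vc=[18,6]
#6 0x107→b16/s0 MISS; vc=[18,6]
#7 0x12a→b18/s2 VC-HIT; vc=[30,6]
#8 0x109→b16/s0 L1-HIT; vc=[30,6]
#9 0x122→b18/s2 L1-HIT; vc=[30,6]
#10 0x1ef→b30/s2 VC-HIT; vc=[18,6]
#11 0x10e→b16/s0 L1-HIT; vc=[18,6]
#12 0x1a4→b26/s2 MISS; vc=[18,6,30]
#13 0x105→b16/s0 L1-HIT; vc=[18,6,30]
#14 0x107→b16/s0 L1-HIT; vc=[18,6,30]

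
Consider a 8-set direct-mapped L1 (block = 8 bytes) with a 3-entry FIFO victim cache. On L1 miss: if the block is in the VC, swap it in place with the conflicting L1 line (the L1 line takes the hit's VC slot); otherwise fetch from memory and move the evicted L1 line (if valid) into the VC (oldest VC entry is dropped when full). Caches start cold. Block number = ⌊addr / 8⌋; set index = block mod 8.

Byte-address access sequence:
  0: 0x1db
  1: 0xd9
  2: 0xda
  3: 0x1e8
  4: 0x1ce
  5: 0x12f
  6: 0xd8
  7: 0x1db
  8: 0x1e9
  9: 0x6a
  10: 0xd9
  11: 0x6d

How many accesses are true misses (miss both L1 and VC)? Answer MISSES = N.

  [0] addr=0x1db blk=59 s=3: MISS | VC []
  [1] addr=0xd9 blk=27 s=3: MISS | VC [59]
  [2] addr=0xda blk=27 s=3: L1-HIT | VC [59]
  [3] addr=0x1e8 blk=61 s=5: MISS | VC [59]
  [4] addr=0x1ce blk=57 s=1: MISS | VC [59]
  [5] addr=0x12f blk=37 s=5: MISS | VC [59, 61]
  [6] addr=0xd8 blk=27 s=3: L1-HIT | VC [59, 61]
  [7] addr=0x1db blk=59 s=3: VC-HIT | VC [27, 61]
  [8] addr=0x1e9 blk=61 s=5: VC-HIT | VC [27, 37]
  [9] addr=0x6a blk=13 s=5: MISS | VC [27, 37, 61]
  [10] addr=0xd9 blk=27 s=3: VC-HIT | VC [59, 37, 61]
  [11] addr=0x6d blk=13 s=5: L1-HIT | VC [59, 37, 61]

MISSES = 6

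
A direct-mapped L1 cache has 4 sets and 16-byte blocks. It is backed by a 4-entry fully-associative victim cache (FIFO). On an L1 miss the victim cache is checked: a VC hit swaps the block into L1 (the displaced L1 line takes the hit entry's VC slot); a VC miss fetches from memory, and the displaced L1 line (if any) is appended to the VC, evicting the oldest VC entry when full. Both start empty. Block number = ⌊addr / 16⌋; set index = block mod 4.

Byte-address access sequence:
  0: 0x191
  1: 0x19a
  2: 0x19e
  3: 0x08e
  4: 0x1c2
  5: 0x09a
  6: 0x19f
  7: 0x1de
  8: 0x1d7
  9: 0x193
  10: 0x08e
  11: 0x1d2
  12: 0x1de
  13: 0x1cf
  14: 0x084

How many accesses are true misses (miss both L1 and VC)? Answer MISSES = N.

MISSES = 5

  [0] addr=0x191 blk=25 s=1: MISS | VC []
  [1] addr=0x19a blk=25 s=1: L1-HIT | VC []
  [2] addr=0x19e blk=25 s=1: L1-HIT | VC []
  [3] addr=0x8e blk=8 s=0: MISS | VC []
  [4] addr=0x1c2 blk=28 s=0: MISS | VC [8]
  [5] addr=0x9a blk=9 s=1: MISS | VC [8, 25]
  [6] addr=0x19f blk=25 s=1: VC-HIT | VC [8, 9]
  [7] addr=0x1de blk=29 s=1: MISS | VC [8, 9, 25]
  [8] addr=0x1d7 blk=29 s=1: L1-HIT | VC [8, 9, 25]
  [9] addr=0x193 blk=25 s=1: VC-HIT | VC [8, 9, 29]
  [10] addr=0x8e blk=8 s=0: VC-HIT | VC [28, 9, 29]
  [11] addr=0x1d2 blk=29 s=1: VC-HIT | VC [28, 9, 25]
  [12] addr=0x1de blk=29 s=1: L1-HIT | VC [28, 9, 25]
  [13] addr=0x1cf blk=28 s=0: VC-HIT | VC [8, 9, 25]
  [14] addr=0x84 blk=8 s=0: VC-HIT | VC [28, 9, 25]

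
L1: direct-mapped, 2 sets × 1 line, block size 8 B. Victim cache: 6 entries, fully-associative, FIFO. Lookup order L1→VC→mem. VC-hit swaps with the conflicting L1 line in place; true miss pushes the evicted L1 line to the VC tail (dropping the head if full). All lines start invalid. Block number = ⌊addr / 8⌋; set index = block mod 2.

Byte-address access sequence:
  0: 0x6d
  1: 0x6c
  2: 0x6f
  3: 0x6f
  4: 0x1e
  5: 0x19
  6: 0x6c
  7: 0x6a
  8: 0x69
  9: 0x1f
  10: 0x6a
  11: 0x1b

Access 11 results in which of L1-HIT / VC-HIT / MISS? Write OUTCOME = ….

0: 0x6d (blk 13, set 1) → MISS  vc=[]
1: 0x6c (blk 13, set 1) → L1-HIT  vc=[]
2: 0x6f (blk 13, set 1) → L1-HIT  vc=[]
3: 0x6f (blk 13, set 1) → L1-HIT  vc=[]
4: 0x1e (blk 3, set 1) → MISS  vc=[13]
5: 0x19 (blk 3, set 1) → L1-HIT  vc=[13]
6: 0x6c (blk 13, set 1) → VC-HIT  vc=[3]
7: 0x6a (blk 13, set 1) → L1-HIT  vc=[3]
8: 0x69 (blk 13, set 1) → L1-HIT  vc=[3]
9: 0x1f (blk 3, set 1) → VC-HIT  vc=[13]
10: 0x6a (blk 13, set 1) → VC-HIT  vc=[3]
11: 0x1b (blk 3, set 1) → VC-HIT  vc=[13]

OUTCOME = VC-HIT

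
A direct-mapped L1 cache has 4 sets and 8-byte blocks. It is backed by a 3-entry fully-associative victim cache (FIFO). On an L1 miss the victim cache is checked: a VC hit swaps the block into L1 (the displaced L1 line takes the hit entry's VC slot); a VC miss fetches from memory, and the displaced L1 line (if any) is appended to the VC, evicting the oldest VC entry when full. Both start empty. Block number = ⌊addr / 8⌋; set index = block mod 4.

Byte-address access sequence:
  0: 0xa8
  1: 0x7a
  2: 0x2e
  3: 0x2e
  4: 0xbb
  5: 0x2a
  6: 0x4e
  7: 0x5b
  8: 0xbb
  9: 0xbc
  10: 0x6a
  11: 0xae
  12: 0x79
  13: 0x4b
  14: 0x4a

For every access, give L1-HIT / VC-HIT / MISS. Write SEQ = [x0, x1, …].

#0 0xa8→b21/s1 MISS; vc=[]
#1 0x7a→b15/s3 MISS; vc=[]
#2 0x2e→b5/s1 MISS; vc=[21]
#3 0x2e→b5/s1 L1-HIT; vc=[21]
#4 0xbb→b23/s3 MISS; vc=[21,15]
#5 0x2a→b5/s1 L1-HIT; vc=[21,15]
#6 0x4e→b9/s1 MISS; vc=[21,15,5]
#7 0x5b→b11/s3 MISS; vc=[15,5,23]
#8 0xbb→b23/s3 VC-HIT; vc=[15,5,11]
#9 0xbc→b23/s3 L1-HIT; vc=[15,5,11]
#10 0x6a→b13/s1 MISS; vc=[5,11,9]
#11 0xae→b21/s1 MISS; vc=[11,9,13]
#12 0x79→b15/s3 MISS; vc=[9,13,23]
#13 0x4b→b9/s1 VC-HIT; vc=[21,13,23]
#14 0x4a→b9/s1 L1-HIT; vc=[21,13,23]

SEQ = [MISS, MISS, MISS, L1-HIT, MISS, L1-HIT, MISS, MISS, VC-HIT, L1-HIT, MISS, MISS, MISS, VC-HIT, L1-HIT]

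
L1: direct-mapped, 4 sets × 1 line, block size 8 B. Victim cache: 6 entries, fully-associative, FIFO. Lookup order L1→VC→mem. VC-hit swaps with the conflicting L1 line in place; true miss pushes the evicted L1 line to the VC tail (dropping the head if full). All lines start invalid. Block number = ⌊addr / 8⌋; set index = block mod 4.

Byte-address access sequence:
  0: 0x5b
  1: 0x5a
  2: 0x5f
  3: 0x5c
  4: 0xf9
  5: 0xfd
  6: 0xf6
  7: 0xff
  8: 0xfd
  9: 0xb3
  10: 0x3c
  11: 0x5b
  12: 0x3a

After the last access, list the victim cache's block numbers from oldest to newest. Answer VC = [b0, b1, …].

VC = [11, 30, 31]

0: 0x5b (blk 11, set 3) → MISS  vc=[]
1: 0x5a (blk 11, set 3) → L1-HIT  vc=[]
2: 0x5f (blk 11, set 3) → L1-HIT  vc=[]
3: 0x5c (blk 11, set 3) → L1-HIT  vc=[]
4: 0xf9 (blk 31, set 3) → MISS  vc=[11]
5: 0xfd (blk 31, set 3) → L1-HIT  vc=[11]
6: 0xf6 (blk 30, set 2) → MISS  vc=[11]
7: 0xff (blk 31, set 3) → L1-HIT  vc=[11]
8: 0xfd (blk 31, set 3) → L1-HIT  vc=[11]
9: 0xb3 (blk 22, set 2) → MISS  vc=[11, 30]
10: 0x3c (blk 7, set 3) → MISS  vc=[11, 30, 31]
11: 0x5b (blk 11, set 3) → VC-HIT  vc=[7, 30, 31]
12: 0x3a (blk 7, set 3) → VC-HIT  vc=[11, 30, 31]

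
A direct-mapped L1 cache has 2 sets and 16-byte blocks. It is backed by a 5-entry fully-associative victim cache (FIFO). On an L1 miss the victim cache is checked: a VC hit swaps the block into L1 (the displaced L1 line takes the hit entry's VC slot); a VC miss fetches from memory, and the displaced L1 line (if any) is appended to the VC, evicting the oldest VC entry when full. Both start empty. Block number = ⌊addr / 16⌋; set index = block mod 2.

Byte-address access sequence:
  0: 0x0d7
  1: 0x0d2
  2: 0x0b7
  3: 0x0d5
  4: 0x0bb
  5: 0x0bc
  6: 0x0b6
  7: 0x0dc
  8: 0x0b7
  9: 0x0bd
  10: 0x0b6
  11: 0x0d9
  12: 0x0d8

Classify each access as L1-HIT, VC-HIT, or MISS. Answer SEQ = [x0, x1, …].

  [0] addr=0xd7 blk=13 s=1: MISS | VC []
  [1] addr=0xd2 blk=13 s=1: L1-HIT | VC []
  [2] addr=0xb7 blk=11 s=1: MISS | VC [13]
  [3] addr=0xd5 blk=13 s=1: VC-HIT | VC [11]
  [4] addr=0xbb blk=11 s=1: VC-HIT | VC [13]
  [5] addr=0xbc blk=11 s=1: L1-HIT | VC [13]
  [6] addr=0xb6 blk=11 s=1: L1-HIT | VC [13]
  [7] addr=0xdc blk=13 s=1: VC-HIT | VC [11]
  [8] addr=0xb7 blk=11 s=1: VC-HIT | VC [13]
  [9] addr=0xbd blk=11 s=1: L1-HIT | VC [13]
  [10] addr=0xb6 blk=11 s=1: L1-HIT | VC [13]
  [11] addr=0xd9 blk=13 s=1: VC-HIT | VC [11]
  [12] addr=0xd8 blk=13 s=1: L1-HIT | VC [11]

SEQ = [MISS, L1-HIT, MISS, VC-HIT, VC-HIT, L1-HIT, L1-HIT, VC-HIT, VC-HIT, L1-HIT, L1-HIT, VC-HIT, L1-HIT]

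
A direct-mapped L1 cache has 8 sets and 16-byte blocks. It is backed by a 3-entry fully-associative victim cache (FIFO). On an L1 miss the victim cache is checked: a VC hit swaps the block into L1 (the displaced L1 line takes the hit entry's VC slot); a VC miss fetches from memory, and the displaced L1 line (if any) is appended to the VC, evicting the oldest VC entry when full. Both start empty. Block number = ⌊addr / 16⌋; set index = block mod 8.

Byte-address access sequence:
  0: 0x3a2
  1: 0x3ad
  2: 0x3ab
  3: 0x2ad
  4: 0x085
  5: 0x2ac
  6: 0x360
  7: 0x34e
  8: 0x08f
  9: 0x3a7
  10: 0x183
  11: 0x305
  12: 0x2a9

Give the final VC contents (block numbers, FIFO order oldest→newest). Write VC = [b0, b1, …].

  [0] addr=0x3a2 blk=58 s=2: MISS | VC []
  [1] addr=0x3ad blk=58 s=2: L1-HIT | VC []
  [2] addr=0x3ab blk=58 s=2: L1-HIT | VC []
  [3] addr=0x2ad blk=42 s=2: MISS | VC [58]
  [4] addr=0x85 blk=8 s=0: MISS | VC [58]
  [5] addr=0x2ac blk=42 s=2: L1-HIT | VC [58]
  [6] addr=0x360 blk=54 s=6: MISS | VC [58]
  [7] addr=0x34e blk=52 s=4: MISS | VC [58]
  [8] addr=0x8f blk=8 s=0: L1-HIT | VC [58]
  [9] addr=0x3a7 blk=58 s=2: VC-HIT | VC [42]
  [10] addr=0x183 blk=24 s=0: MISS | VC [42, 8]
  [11] addr=0x305 blk=48 s=0: MISS | VC [42, 8, 24]
  [12] addr=0x2a9 blk=42 s=2: VC-HIT | VC [58, 8, 24]

VC = [58, 8, 24]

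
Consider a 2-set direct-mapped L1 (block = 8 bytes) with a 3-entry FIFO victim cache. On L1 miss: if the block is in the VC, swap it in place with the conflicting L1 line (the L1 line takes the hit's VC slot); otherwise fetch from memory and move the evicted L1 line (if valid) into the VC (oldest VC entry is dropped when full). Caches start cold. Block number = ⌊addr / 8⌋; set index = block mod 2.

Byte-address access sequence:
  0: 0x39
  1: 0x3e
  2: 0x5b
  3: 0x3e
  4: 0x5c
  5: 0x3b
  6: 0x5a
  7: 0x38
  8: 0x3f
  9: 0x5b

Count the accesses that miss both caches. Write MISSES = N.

MISSES = 2

#0 0x39→b7/s1 MISS; vc=[]
#1 0x3e→b7/s1 L1-HIT; vc=[]
#2 0x5b→b11/s1 MISS; vc=[7]
#3 0x3e→b7/s1 VC-HIT; vc=[11]
#4 0x5c→b11/s1 VC-HIT; vc=[7]
#5 0x3b→b7/s1 VC-HIT; vc=[11]
#6 0x5a→b11/s1 VC-HIT; vc=[7]
#7 0x38→b7/s1 VC-HIT; vc=[11]
#8 0x3f→b7/s1 L1-HIT; vc=[11]
#9 0x5b→b11/s1 VC-HIT; vc=[7]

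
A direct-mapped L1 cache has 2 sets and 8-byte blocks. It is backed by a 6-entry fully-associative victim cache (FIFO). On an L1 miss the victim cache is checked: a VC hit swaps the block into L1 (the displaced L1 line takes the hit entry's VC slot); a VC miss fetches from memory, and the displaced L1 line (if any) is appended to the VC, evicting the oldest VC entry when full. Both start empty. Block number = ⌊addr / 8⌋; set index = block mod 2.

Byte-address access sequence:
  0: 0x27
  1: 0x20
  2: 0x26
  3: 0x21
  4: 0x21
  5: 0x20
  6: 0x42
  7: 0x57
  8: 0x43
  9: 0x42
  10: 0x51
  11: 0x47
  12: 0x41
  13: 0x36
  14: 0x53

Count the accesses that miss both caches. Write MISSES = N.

MISSES = 4

  [0] addr=0x27 blk=4 s=0: MISS | VC []
  [1] addr=0x20 blk=4 s=0: L1-HIT | VC []
  [2] addr=0x26 blk=4 s=0: L1-HIT | VC []
  [3] addr=0x21 blk=4 s=0: L1-HIT | VC []
  [4] addr=0x21 blk=4 s=0: L1-HIT | VC []
  [5] addr=0x20 blk=4 s=0: L1-HIT | VC []
  [6] addr=0x42 blk=8 s=0: MISS | VC [4]
  [7] addr=0x57 blk=10 s=0: MISS | VC [4, 8]
  [8] addr=0x43 blk=8 s=0: VC-HIT | VC [4, 10]
  [9] addr=0x42 blk=8 s=0: L1-HIT | VC [4, 10]
  [10] addr=0x51 blk=10 s=0: VC-HIT | VC [4, 8]
  [11] addr=0x47 blk=8 s=0: VC-HIT | VC [4, 10]
  [12] addr=0x41 blk=8 s=0: L1-HIT | VC [4, 10]
  [13] addr=0x36 blk=6 s=0: MISS | VC [4, 10, 8]
  [14] addr=0x53 blk=10 s=0: VC-HIT | VC [4, 6, 8]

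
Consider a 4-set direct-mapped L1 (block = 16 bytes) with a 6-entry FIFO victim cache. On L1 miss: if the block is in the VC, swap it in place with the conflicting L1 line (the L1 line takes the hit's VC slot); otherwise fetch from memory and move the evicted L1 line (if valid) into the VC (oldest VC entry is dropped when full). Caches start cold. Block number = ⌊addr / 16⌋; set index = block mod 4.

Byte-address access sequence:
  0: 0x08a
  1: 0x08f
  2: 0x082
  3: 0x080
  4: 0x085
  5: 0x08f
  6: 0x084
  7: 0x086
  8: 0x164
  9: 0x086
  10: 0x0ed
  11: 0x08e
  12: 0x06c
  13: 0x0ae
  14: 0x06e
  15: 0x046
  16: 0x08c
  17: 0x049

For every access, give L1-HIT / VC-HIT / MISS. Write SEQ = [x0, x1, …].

SEQ = [MISS, L1-HIT, L1-HIT, L1-HIT, L1-HIT, L1-HIT, L1-HIT, L1-HIT, MISS, L1-HIT, MISS, L1-HIT, MISS, MISS, VC-HIT, MISS, VC-HIT, VC-HIT]

  [0] addr=0x8a blk=8 s=0: MISS | VC []
  [1] addr=0x8f blk=8 s=0: L1-HIT | VC []
  [2] addr=0x82 blk=8 s=0: L1-HIT | VC []
  [3] addr=0x80 blk=8 s=0: L1-HIT | VC []
  [4] addr=0x85 blk=8 s=0: L1-HIT | VC []
  [5] addr=0x8f blk=8 s=0: L1-HIT | VC []
  [6] addr=0x84 blk=8 s=0: L1-HIT | VC []
  [7] addr=0x86 blk=8 s=0: L1-HIT | VC []
  [8] addr=0x164 blk=22 s=2: MISS | VC []
  [9] addr=0x86 blk=8 s=0: L1-HIT | VC []
  [10] addr=0xed blk=14 s=2: MISS | VC [22]
  [11] addr=0x8e blk=8 s=0: L1-HIT | VC [22]
  [12] addr=0x6c blk=6 s=2: MISS | VC [22, 14]
  [13] addr=0xae blk=10 s=2: MISS | VC [22, 14, 6]
  [14] addr=0x6e blk=6 s=2: VC-HIT | VC [22, 14, 10]
  [15] addr=0x46 blk=4 s=0: MISS | VC [22, 14, 10, 8]
  [16] addr=0x8c blk=8 s=0: VC-HIT | VC [22, 14, 10, 4]
  [17] addr=0x49 blk=4 s=0: VC-HIT | VC [22, 14, 10, 8]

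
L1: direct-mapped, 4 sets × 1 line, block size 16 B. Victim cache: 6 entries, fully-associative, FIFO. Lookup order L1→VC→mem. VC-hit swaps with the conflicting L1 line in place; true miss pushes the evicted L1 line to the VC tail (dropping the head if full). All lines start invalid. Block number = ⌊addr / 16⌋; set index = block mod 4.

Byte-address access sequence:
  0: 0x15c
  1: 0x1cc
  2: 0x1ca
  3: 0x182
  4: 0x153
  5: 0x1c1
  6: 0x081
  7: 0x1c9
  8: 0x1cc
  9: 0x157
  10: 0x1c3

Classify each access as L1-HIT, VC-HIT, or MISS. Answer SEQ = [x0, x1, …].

#0 0x15c→b21/s1 MISS; vc=[]
#1 0x1cc→b28/s0 MISS; vc=[]
#2 0x1ca→b28/s0 L1-HIT; vc=[]
#3 0x182→b24/s0 MISS; vc=[28]
#4 0x153→b21/s1 L1-HIT; vc=[28]
#5 0x1c1→b28/s0 VC-HIT; vc=[24]
#6 0x81→b8/s0 MISS; vc=[24,28]
#7 0x1c9→b28/s0 VC-HIT; vc=[24,8]
#8 0x1cc→b28/s0 L1-HIT; vc=[24,8]
#9 0x157→b21/s1 L1-HIT; vc=[24,8]
#10 0x1c3→b28/s0 L1-HIT; vc=[24,8]

SEQ = [MISS, MISS, L1-HIT, MISS, L1-HIT, VC-HIT, MISS, VC-HIT, L1-HIT, L1-HIT, L1-HIT]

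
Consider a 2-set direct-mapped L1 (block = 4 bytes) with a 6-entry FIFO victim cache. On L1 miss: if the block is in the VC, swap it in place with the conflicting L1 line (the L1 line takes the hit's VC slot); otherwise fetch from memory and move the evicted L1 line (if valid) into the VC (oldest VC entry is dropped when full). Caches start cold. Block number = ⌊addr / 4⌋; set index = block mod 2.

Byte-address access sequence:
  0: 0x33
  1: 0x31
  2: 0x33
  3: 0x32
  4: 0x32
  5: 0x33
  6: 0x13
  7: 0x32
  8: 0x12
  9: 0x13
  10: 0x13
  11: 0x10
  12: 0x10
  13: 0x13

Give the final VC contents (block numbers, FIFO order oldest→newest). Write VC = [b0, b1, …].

VC = [12]

0: 0x33 (blk 12, set 0) → MISS  vc=[]
1: 0x31 (blk 12, set 0) → L1-HIT  vc=[]
2: 0x33 (blk 12, set 0) → L1-HIT  vc=[]
3: 0x32 (blk 12, set 0) → L1-HIT  vc=[]
4: 0x32 (blk 12, set 0) → L1-HIT  vc=[]
5: 0x33 (blk 12, set 0) → L1-HIT  vc=[]
6: 0x13 (blk 4, set 0) → MISS  vc=[12]
7: 0x32 (blk 12, set 0) → VC-HIT  vc=[4]
8: 0x12 (blk 4, set 0) → VC-HIT  vc=[12]
9: 0x13 (blk 4, set 0) → L1-HIT  vc=[12]
10: 0x13 (blk 4, set 0) → L1-HIT  vc=[12]
11: 0x10 (blk 4, set 0) → L1-HIT  vc=[12]
12: 0x10 (blk 4, set 0) → L1-HIT  vc=[12]
13: 0x13 (blk 4, set 0) → L1-HIT  vc=[12]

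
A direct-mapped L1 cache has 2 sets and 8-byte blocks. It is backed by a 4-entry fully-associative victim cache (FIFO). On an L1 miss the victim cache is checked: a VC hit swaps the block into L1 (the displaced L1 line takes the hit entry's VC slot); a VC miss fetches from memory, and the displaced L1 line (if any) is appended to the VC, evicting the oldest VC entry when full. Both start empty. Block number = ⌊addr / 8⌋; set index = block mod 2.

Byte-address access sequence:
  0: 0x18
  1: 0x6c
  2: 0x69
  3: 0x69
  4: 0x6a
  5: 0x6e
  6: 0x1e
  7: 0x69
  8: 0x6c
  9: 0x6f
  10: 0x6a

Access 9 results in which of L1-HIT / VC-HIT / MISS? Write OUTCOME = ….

#0 0x18→b3/s1 MISS; vc=[]
#1 0x6c→b13/s1 MISS; vc=[3]
#2 0x69→b13/s1 L1-HIT; vc=[3]
#3 0x69→b13/s1 L1-HIT; vc=[3]
#4 0x6a→b13/s1 L1-HIT; vc=[3]
#5 0x6e→b13/s1 L1-HIT; vc=[3]
#6 0x1e→b3/s1 VC-HIT; vc=[13]
#7 0x69→b13/s1 VC-HIT; vc=[3]
#8 0x6c→b13/s1 L1-HIT; vc=[3]
#9 0x6f→b13/s1 L1-HIT; vc=[3]
#10 0x6a→b13/s1 L1-HIT; vc=[3]

OUTCOME = L1-HIT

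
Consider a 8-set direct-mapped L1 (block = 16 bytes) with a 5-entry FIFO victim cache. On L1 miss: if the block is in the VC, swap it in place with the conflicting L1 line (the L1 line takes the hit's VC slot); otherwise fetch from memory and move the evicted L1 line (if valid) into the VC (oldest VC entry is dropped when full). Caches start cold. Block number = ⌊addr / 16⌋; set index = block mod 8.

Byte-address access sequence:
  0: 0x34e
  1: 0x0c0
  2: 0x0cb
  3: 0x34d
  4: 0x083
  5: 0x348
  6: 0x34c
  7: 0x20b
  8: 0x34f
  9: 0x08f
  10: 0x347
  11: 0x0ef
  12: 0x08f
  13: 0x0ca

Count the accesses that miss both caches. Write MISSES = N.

0: 0x34e (blk 52, set 4) → MISS  vc=[]
1: 0xc0 (blk 12, set 4) → MISS  vc=[52]
2: 0xcb (blk 12, set 4) → L1-HIT  vc=[52]
3: 0x34d (blk 52, set 4) → VC-HIT  vc=[12]
4: 0x83 (blk 8, set 0) → MISS  vc=[12]
5: 0x348 (blk 52, set 4) → L1-HIT  vc=[12]
6: 0x34c (blk 52, set 4) → L1-HIT  vc=[12]
7: 0x20b (blk 32, set 0) → MISS  vc=[12, 8]
8: 0x34f (blk 52, set 4) → L1-HIT  vc=[12, 8]
9: 0x8f (blk 8, set 0) → VC-HIT  vc=[12, 32]
10: 0x347 (blk 52, set 4) → L1-HIT  vc=[12, 32]
11: 0xef (blk 14, set 6) → MISS  vc=[12, 32]
12: 0x8f (blk 8, set 0) → L1-HIT  vc=[12, 32]
13: 0xca (blk 12, set 4) → VC-HIT  vc=[52, 32]

MISSES = 5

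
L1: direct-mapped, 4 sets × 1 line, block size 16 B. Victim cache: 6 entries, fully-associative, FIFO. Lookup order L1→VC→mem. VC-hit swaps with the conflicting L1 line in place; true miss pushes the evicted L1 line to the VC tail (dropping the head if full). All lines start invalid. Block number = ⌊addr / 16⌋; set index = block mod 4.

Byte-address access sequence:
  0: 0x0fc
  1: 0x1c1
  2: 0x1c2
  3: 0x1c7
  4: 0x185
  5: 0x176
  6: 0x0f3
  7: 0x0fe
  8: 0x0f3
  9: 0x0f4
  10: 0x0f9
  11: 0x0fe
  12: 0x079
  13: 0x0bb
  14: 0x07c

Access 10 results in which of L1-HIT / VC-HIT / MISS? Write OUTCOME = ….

OUTCOME = L1-HIT

  [0] addr=0xfc blk=15 s=3: MISS | VC []
  [1] addr=0x1c1 blk=28 s=0: MISS | VC []
  [2] addr=0x1c2 blk=28 s=0: L1-HIT | VC []
  [3] addr=0x1c7 blk=28 s=0: L1-HIT | VC []
  [4] addr=0x185 blk=24 s=0: MISS | VC [28]
  [5] addr=0x176 blk=23 s=3: MISS | VC [28, 15]
  [6] addr=0xf3 blk=15 s=3: VC-HIT | VC [28, 23]
  [7] addr=0xfe blk=15 s=3: L1-HIT | VC [28, 23]
  [8] addr=0xf3 blk=15 s=3: L1-HIT | VC [28, 23]
  [9] addr=0xf4 blk=15 s=3: L1-HIT | VC [28, 23]
  [10] addr=0xf9 blk=15 s=3: L1-HIT | VC [28, 23]
  [11] addr=0xfe blk=15 s=3: L1-HIT | VC [28, 23]
  [12] addr=0x79 blk=7 s=3: MISS | VC [28, 23, 15]
  [13] addr=0xbb blk=11 s=3: MISS | VC [28, 23, 15, 7]
  [14] addr=0x7c blk=7 s=3: VC-HIT | VC [28, 23, 15, 11]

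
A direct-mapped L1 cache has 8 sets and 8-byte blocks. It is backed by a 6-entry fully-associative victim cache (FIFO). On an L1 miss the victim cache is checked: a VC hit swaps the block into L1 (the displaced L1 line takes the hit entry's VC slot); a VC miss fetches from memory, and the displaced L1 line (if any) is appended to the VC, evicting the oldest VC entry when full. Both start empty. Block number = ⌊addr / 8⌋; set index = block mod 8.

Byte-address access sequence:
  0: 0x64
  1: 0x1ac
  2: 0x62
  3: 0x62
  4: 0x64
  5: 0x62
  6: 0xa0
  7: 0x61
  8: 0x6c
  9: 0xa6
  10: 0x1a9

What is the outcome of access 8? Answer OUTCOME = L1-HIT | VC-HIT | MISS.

#0 0x64→b12/s4 MISS; vc=[]
#1 0x1ac→b53/s5 MISS; vc=[]
#2 0x62→b12/s4 L1-HIT; vc=[]
#3 0x62→b12/s4 L1-HIT; vc=[]
#4 0x64→b12/s4 L1-HIT; vc=[]
#5 0x62→b12/s4 L1-HIT; vc=[]
#6 0xa0→b20/s4 MISS; vc=[12]
#7 0x61→b12/s4 VC-HIT; vc=[20]
#8 0x6c→b13/s5 MISS; vc=[20,53]
#9 0xa6→b20/s4 VC-HIT; vc=[12,53]
#10 0x1a9→b53/s5 VC-HIT; vc=[12,13]

OUTCOME = MISS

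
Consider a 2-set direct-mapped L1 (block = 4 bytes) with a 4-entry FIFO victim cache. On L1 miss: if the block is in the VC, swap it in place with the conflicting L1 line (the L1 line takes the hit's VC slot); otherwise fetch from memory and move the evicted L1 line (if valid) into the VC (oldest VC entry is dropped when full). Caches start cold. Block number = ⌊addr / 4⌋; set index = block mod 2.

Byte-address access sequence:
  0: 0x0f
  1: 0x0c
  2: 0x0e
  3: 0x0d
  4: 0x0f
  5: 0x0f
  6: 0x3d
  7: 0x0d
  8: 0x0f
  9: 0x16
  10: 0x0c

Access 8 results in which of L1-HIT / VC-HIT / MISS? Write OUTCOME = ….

0: 0xf (blk 3, set 1) → MISS  vc=[]
1: 0xc (blk 3, set 1) → L1-HIT  vc=[]
2: 0xe (blk 3, set 1) → L1-HIT  vc=[]
3: 0xd (blk 3, set 1) → L1-HIT  vc=[]
4: 0xf (blk 3, set 1) → L1-HIT  vc=[]
5: 0xf (blk 3, set 1) → L1-HIT  vc=[]
6: 0x3d (blk 15, set 1) → MISS  vc=[3]
7: 0xd (blk 3, set 1) → VC-HIT  vc=[15]
8: 0xf (blk 3, set 1) → L1-HIT  vc=[15]
9: 0x16 (blk 5, set 1) → MISS  vc=[15, 3]
10: 0xc (blk 3, set 1) → VC-HIT  vc=[15, 5]

OUTCOME = L1-HIT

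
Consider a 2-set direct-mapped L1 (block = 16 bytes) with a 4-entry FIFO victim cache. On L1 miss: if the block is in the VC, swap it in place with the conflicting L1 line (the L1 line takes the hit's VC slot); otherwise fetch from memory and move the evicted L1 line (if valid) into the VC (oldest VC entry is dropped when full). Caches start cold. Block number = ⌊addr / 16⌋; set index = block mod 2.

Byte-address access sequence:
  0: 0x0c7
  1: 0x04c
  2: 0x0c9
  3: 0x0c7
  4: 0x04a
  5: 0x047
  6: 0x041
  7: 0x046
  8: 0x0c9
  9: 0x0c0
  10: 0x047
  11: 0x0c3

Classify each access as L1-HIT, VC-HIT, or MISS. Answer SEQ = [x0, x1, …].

SEQ = [MISS, MISS, VC-HIT, L1-HIT, VC-HIT, L1-HIT, L1-HIT, L1-HIT, VC-HIT, L1-HIT, VC-HIT, VC-HIT]

  [0] addr=0xc7 blk=12 s=0: MISS | VC []
  [1] addr=0x4c blk=4 s=0: MISS | VC [12]
  [2] addr=0xc9 blk=12 s=0: VC-HIT | VC [4]
  [3] addr=0xc7 blk=12 s=0: L1-HIT | VC [4]
  [4] addr=0x4a blk=4 s=0: VC-HIT | VC [12]
  [5] addr=0x47 blk=4 s=0: L1-HIT | VC [12]
  [6] addr=0x41 blk=4 s=0: L1-HIT | VC [12]
  [7] addr=0x46 blk=4 s=0: L1-HIT | VC [12]
  [8] addr=0xc9 blk=12 s=0: VC-HIT | VC [4]
  [9] addr=0xc0 blk=12 s=0: L1-HIT | VC [4]
  [10] addr=0x47 blk=4 s=0: VC-HIT | VC [12]
  [11] addr=0xc3 blk=12 s=0: VC-HIT | VC [4]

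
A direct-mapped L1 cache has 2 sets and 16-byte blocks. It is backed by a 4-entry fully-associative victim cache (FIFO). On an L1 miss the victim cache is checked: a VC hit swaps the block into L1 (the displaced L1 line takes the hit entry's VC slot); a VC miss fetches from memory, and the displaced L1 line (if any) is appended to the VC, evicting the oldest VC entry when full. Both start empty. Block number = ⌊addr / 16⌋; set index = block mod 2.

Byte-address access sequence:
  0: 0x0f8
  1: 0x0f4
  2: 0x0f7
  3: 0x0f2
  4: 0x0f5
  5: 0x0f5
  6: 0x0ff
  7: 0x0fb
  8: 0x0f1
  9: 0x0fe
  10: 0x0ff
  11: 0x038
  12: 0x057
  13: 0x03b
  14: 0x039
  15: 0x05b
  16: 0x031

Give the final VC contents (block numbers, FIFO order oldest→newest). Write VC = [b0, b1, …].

#0 0xf8→b15/s1 MISS; vc=[]
#1 0xf4→b15/s1 L1-HIT; vc=[]
#2 0xf7→b15/s1 L1-HIT; vc=[]
#3 0xf2→b15/s1 L1-HIT; vc=[]
#4 0xf5→b15/s1 L1-HIT; vc=[]
#5 0xf5→b15/s1 L1-HIT; vc=[]
#6 0xff→b15/s1 L1-HIT; vc=[]
#7 0xfb→b15/s1 L1-HIT; vc=[]
#8 0xf1→b15/s1 L1-HIT; vc=[]
#9 0xfe→b15/s1 L1-HIT; vc=[]
#10 0xff→b15/s1 L1-HIT; vc=[]
#11 0x38→b3/s1 MISS; vc=[15]
#12 0x57→b5/s1 MISS; vc=[15,3]
#13 0x3b→b3/s1 VC-HIT; vc=[15,5]
#14 0x39→b3/s1 L1-HIT; vc=[15,5]
#15 0x5b→b5/s1 VC-HIT; vc=[15,3]
#16 0x31→b3/s1 VC-HIT; vc=[15,5]

VC = [15, 5]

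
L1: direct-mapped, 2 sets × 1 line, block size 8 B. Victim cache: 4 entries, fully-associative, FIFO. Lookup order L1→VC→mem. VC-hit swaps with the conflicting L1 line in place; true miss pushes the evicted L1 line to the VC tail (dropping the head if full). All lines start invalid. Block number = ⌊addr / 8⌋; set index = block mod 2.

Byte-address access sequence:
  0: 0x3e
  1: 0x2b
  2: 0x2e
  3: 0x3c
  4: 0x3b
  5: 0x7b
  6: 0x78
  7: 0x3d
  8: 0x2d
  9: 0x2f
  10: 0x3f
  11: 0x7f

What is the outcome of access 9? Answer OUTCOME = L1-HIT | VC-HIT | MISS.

  [0] addr=0x3e blk=7 s=1: MISS | VC []
  [1] addr=0x2b blk=5 s=1: MISS | VC [7]
  [2] addr=0x2e blk=5 s=1: L1-HIT | VC [7]
  [3] addr=0x3c blk=7 s=1: VC-HIT | VC [5]
  [4] addr=0x3b blk=7 s=1: L1-HIT | VC [5]
  [5] addr=0x7b blk=15 s=1: MISS | VC [5, 7]
  [6] addr=0x78 blk=15 s=1: L1-HIT | VC [5, 7]
  [7] addr=0x3d blk=7 s=1: VC-HIT | VC [5, 15]
  [8] addr=0x2d blk=5 s=1: VC-HIT | VC [7, 15]
  [9] addr=0x2f blk=5 s=1: L1-HIT | VC [7, 15]
  [10] addr=0x3f blk=7 s=1: VC-HIT | VC [5, 15]
  [11] addr=0x7f blk=15 s=1: VC-HIT | VC [5, 7]

OUTCOME = L1-HIT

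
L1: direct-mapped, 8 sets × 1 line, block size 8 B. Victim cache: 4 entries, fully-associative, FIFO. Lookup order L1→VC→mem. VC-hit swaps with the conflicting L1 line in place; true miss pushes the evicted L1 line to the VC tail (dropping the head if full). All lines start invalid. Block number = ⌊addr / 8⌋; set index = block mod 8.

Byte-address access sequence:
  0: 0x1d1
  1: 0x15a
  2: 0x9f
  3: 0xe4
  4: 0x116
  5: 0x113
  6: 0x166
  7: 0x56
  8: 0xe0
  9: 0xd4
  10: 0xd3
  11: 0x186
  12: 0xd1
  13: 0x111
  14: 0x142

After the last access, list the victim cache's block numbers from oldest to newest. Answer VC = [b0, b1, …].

VC = [44, 26, 10, 48]

0: 0x1d1 (blk 58, set 2) → MISS  vc=[]
1: 0x15a (blk 43, set 3) → MISS  vc=[]
2: 0x9f (blk 19, set 3) → MISS  vc=[43]
3: 0xe4 (blk 28, set 4) → MISS  vc=[43]
4: 0x116 (blk 34, set 2) → MISS  vc=[43, 58]
5: 0x113 (blk 34, set 2) → L1-HIT  vc=[43, 58]
6: 0x166 (blk 44, set 4) → MISS  vc=[43, 58, 28]
7: 0x56 (blk 10, set 2) → MISS  vc=[43, 58, 28, 34]
8: 0xe0 (blk 28, set 4) → VC-HIT  vc=[43, 58, 44, 34]
9: 0xd4 (blk 26, set 2) → MISS  vc=[58, 44, 34, 10]
10: 0xd3 (blk 26, set 2) → L1-HIT  vc=[58, 44, 34, 10]
11: 0x186 (blk 48, set 0) → MISS  vc=[58, 44, 34, 10]
12: 0xd1 (blk 26, set 2) → L1-HIT  vc=[58, 44, 34, 10]
13: 0x111 (blk 34, set 2) → VC-HIT  vc=[58, 44, 26, 10]
14: 0x142 (blk 40, set 0) → MISS  vc=[44, 26, 10, 48]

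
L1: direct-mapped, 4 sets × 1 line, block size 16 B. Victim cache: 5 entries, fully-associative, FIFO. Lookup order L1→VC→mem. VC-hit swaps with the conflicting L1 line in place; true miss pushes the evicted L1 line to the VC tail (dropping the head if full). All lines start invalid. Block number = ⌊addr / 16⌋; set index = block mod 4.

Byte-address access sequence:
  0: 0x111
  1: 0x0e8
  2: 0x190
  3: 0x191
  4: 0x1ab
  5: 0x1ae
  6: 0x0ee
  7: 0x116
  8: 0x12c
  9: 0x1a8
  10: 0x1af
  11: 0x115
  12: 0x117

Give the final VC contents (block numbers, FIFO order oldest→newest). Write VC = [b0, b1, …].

VC = [25, 18, 14]

#0 0x111→b17/s1 MISS; vc=[]
#1 0xe8→b14/s2 MISS; vc=[]
#2 0x190→b25/s1 MISS; vc=[17]
#3 0x191→b25/s1 L1-HIT; vc=[17]
#4 0x1ab→b26/s2 MISS; vc=[17,14]
#5 0x1ae→b26/s2 L1-HIT; vc=[17,14]
#6 0xee→b14/s2 VC-HIT; vc=[17,26]
#7 0x116→b17/s1 VC-HIT; vc=[25,26]
#8 0x12c→b18/s2 MISS; vc=[25,26,14]
#9 0x1a8→b26/s2 VC-HIT; vc=[25,18,14]
#10 0x1af→b26/s2 L1-HIT; vc=[25,18,14]
#11 0x115→b17/s1 L1-HIT; vc=[25,18,14]
#12 0x117→b17/s1 L1-HIT; vc=[25,18,14]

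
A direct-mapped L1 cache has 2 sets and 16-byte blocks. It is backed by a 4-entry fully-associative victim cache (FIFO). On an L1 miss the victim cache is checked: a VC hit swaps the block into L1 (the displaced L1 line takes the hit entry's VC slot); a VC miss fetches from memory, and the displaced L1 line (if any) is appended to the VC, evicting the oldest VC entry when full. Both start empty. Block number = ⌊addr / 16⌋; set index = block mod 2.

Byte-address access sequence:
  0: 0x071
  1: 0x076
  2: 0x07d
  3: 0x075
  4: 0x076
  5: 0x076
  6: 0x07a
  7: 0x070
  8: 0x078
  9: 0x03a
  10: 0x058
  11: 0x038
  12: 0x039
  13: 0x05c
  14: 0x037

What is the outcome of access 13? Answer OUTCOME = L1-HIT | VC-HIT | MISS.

  [0] addr=0x71 blk=7 s=1: MISS | VC []
  [1] addr=0x76 blk=7 s=1: L1-HIT | VC []
  [2] addr=0x7d blk=7 s=1: L1-HIT | VC []
  [3] addr=0x75 blk=7 s=1: L1-HIT | VC []
  [4] addr=0x76 blk=7 s=1: L1-HIT | VC []
  [5] addr=0x76 blk=7 s=1: L1-HIT | VC []
  [6] addr=0x7a blk=7 s=1: L1-HIT | VC []
  [7] addr=0x70 blk=7 s=1: L1-HIT | VC []
  [8] addr=0x78 blk=7 s=1: L1-HIT | VC []
  [9] addr=0x3a blk=3 s=1: MISS | VC [7]
  [10] addr=0x58 blk=5 s=1: MISS | VC [7, 3]
  [11] addr=0x38 blk=3 s=1: VC-HIT | VC [7, 5]
  [12] addr=0x39 blk=3 s=1: L1-HIT | VC [7, 5]
  [13] addr=0x5c blk=5 s=1: VC-HIT | VC [7, 3]
  [14] addr=0x37 blk=3 s=1: VC-HIT | VC [7, 5]

OUTCOME = VC-HIT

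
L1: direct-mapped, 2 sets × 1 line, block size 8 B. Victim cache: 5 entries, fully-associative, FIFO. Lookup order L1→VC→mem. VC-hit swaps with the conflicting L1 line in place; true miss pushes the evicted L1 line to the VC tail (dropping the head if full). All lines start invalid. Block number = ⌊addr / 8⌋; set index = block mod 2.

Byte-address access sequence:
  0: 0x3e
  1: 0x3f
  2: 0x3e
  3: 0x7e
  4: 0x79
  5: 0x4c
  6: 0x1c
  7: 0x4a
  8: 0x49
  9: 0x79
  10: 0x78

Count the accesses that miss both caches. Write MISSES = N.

#0 0x3e→b7/s1 MISS; vc=[]
#1 0x3f→b7/s1 L1-HIT; vc=[]
#2 0x3e→b7/s1 L1-HIT; vc=[]
#3 0x7e→b15/s1 MISS; vc=[7]
#4 0x79→b15/s1 L1-HIT; vc=[7]
#5 0x4c→b9/s1 MISS; vc=[7,15]
#6 0x1c→b3/s1 MISS; vc=[7,15,9]
#7 0x4a→b9/s1 VC-HIT; vc=[7,15,3]
#8 0x49→b9/s1 L1-HIT; vc=[7,15,3]
#9 0x79→b15/s1 VC-HIT; vc=[7,9,3]
#10 0x78→b15/s1 L1-HIT; vc=[7,9,3]

MISSES = 4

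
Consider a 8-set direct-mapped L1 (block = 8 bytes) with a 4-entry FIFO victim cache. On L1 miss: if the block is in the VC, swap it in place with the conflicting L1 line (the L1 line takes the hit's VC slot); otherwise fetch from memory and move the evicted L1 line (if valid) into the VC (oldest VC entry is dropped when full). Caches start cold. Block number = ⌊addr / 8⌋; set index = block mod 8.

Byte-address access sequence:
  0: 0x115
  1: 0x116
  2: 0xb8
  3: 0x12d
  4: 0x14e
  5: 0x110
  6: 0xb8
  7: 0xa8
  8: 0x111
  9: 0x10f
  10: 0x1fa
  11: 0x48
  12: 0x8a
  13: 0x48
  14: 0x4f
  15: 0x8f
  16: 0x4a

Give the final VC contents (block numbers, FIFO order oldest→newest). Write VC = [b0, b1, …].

0: 0x115 (blk 34, set 2) → MISS  vc=[]
1: 0x116 (blk 34, set 2) → L1-HIT  vc=[]
2: 0xb8 (blk 23, set 7) → MISS  vc=[]
3: 0x12d (blk 37, set 5) → MISS  vc=[]
4: 0x14e (blk 41, set 1) → MISS  vc=[]
5: 0x110 (blk 34, set 2) → L1-HIT  vc=[]
6: 0xb8 (blk 23, set 7) → L1-HIT  vc=[]
7: 0xa8 (blk 21, set 5) → MISS  vc=[37]
8: 0x111 (blk 34, set 2) → L1-HIT  vc=[37]
9: 0x10f (blk 33, set 1) → MISS  vc=[37, 41]
10: 0x1fa (blk 63, set 7) → MISS  vc=[37, 41, 23]
11: 0x48 (blk 9, set 1) → MISS  vc=[37, 41, 23, 33]
12: 0x8a (blk 17, set 1) → MISS  vc=[41, 23, 33, 9]
13: 0x48 (blk 9, set 1) → VC-HIT  vc=[41, 23, 33, 17]
14: 0x4f (blk 9, set 1) → L1-HIT  vc=[41, 23, 33, 17]
15: 0x8f (blk 17, set 1) → VC-HIT  vc=[41, 23, 33, 9]
16: 0x4a (blk 9, set 1) → VC-HIT  vc=[41, 23, 33, 17]

VC = [41, 23, 33, 17]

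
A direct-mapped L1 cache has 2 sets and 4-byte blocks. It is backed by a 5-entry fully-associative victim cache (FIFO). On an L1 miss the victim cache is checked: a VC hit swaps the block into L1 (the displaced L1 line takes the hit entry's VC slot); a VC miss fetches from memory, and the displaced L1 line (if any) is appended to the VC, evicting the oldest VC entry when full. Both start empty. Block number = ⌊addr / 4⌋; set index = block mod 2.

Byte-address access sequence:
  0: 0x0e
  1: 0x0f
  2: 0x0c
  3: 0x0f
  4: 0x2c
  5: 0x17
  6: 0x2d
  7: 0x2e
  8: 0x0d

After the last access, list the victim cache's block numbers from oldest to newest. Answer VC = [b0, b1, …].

VC = [11, 5]

0: 0xe (blk 3, set 1) → MISS  vc=[]
1: 0xf (blk 3, set 1) → L1-HIT  vc=[]
2: 0xc (blk 3, set 1) → L1-HIT  vc=[]
3: 0xf (blk 3, set 1) → L1-HIT  vc=[]
4: 0x2c (blk 11, set 1) → MISS  vc=[3]
5: 0x17 (blk 5, set 1) → MISS  vc=[3, 11]
6: 0x2d (blk 11, set 1) → VC-HIT  vc=[3, 5]
7: 0x2e (blk 11, set 1) → L1-HIT  vc=[3, 5]
8: 0xd (blk 3, set 1) → VC-HIT  vc=[11, 5]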